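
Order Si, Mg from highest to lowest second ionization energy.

After 1 electron has been removed, what remains? Si⁺ still has 3 valence electrons; Mg⁺ still has 1 valence electron.
All are still removing valence electrons, so compare the +1 ions as you would atoms: IE_2 generally rises across a period (higher Z_eff) and falls down a group (larger shell), subject to the usual subshell exceptions.
Valence configurations: Si⁺ [Ne]3s²3p¹, Mg⁺ [Ne]3s¹.
The numbers (kJ/mol): Si 1577, Mg 1451.
So the second ionization energies run Mg < Si.

Si > Mg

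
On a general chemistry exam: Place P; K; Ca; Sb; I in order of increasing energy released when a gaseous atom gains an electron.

Ca, K, P, Sb, I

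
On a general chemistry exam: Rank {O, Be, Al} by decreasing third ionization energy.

IE_3 is the cost of taking one more electron from the +2 cation: O²⁺ still has 4 valence electrons; Be²⁺ is the bare [He] core; Al²⁺ still has 1 valence electron.
Pulling an electron out of a noble-gas core costs far more than removing a remaining valence electron, so Be sits at the high end of IE_3.
Valence configurations: O²⁺ [He]2s²2p², Al²⁺ [Ne]3s¹.
Approximate IE_3 values (kJ/mol): O 5300, Be 14849, Al 2745.
Overall IE_3 order: Al < O < Be.

Be > O > Al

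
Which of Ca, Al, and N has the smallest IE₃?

The third ionization energy removes an electron from the +2 ion. For each element: Ca²⁺ is the bare [Ar] core; Al²⁺ still has 1 valence electron; N²⁺ still has 3 valence electrons.
Pulling an electron out of a noble-gas core costs far more than removing a remaining valence electron, so Ca sits at the high end of IE_3.
Valence configurations: Al²⁺ [Ne]3s¹, N²⁺ [He]2s²2p¹.
The numbers (kJ/mol): Ca 4912, Al 2745, N 4578.
Hence IE_3: Al < N < Ca.

Al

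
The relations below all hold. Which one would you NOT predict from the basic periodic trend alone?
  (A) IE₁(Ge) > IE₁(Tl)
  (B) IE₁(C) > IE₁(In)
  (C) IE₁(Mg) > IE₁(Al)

(C)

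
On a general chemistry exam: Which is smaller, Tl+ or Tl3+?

Tl3+

Both ions have Z = 81 protons, but Tl3+ has lost more electrons, so its remaining electrons feel a larger effective nuclear charge per electron and are pulled in more tightly.
Higher positive charge → smaller ion, so Tl+ > Tl3+.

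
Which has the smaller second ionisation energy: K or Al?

Al

IE_2 is the cost of taking one more electron from the +1 cation: K⁺ is the bare [Ar] core; Al⁺ still has 2 valence electrons.
Pulling an electron out of a noble-gas core costs far more than removing a remaining valence electron, so K sits at the high end of IE_2.
Tabulated IE_2 (kJ/mol): K 3052, Al 1817.
So the second ionization energies run Al < K.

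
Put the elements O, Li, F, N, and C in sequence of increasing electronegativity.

Li < C < N < O < F

Li is in period 2, group 1; C is in period 2, group 14; N is in period 2, group 15; O is in period 2, group 16; F is in period 2, group 17.
Atoms toward the upper right of the periodic table pull bonding electrons most strongly.
All lie in period 2, so electronegativity increases left to right.
So from lowest to highest: Li < C < N < O < F.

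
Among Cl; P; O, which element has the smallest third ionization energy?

P

IE_3 is the cost of taking one more electron from the +2 cation: Cl²⁺ still has 5 valence electrons; P²⁺ still has 3 valence electrons; O²⁺ still has 4 valence electrons.
All are still removing valence electrons, so compare the +2 ions as you would atoms: IE_3 generally rises across a period (higher Z_eff) and falls down a group (larger shell), subject to the usual subshell exceptions.
Valence configurations: Cl²⁺ [Ne]3s²3p³, P²⁺ [Ne]3s²3p¹, O²⁺ [He]2s²2p².
Tabulated IE_3 (kJ/mol): Cl 3822, P 2914, O 5300.
Hence IE_3: P < Cl < O.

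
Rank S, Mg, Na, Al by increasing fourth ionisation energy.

After 3 electrons have been removed, what remains? S³⁺ still has 3 valence electrons; Mg³⁺ is already 1 electron into the core; Na³⁺ is already 2 electrons into the core; Al³⁺ is the bare [Ne] core.
Pulling an electron out of a noble-gas core costs far more than removing a remaining valence electron, so Na, Mg and Al sit at the high end of IE_4.
Approximate IE_4 values (kJ/mol): S 4556, Mg 10543, Na 9543, Al 11577.
Overall IE_4 order: S < Na < Mg < Al.

S, Na, Mg, Al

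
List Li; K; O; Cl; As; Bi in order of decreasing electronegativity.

O, Cl, As, Bi, Li, K

Li is in period 2, group 1; O is in period 2, group 16; Cl is in period 3, group 17; K is in period 4, group 1; As is in period 4, group 15; Bi is in period 6, group 15.
Smaller atoms with higher effective nuclear charge are more electronegative.
These span different periods and groups, so the two trends combine.
Li > K: Li sits above K in group 1, so the down-group effect alone puts Li higher.
Bi > Li: period and group pull opposite ways; the across-period shift dominates (2.02 vs 0.98).
As > Bi: As sits above Bi in group 15, so the down-group effect alone puts As higher.
Cl > As: both effects reinforce here, so Cl is clearly the higher of the two.
O > Cl: period and group pull opposite ways; the down-group shift dominates (3.44 vs 3.16).
Tabulated electronegativity (Pauling): Li 0.98, O 3.44, Cl 3.16, K 0.82, As 2.18, Bi 2.02.
So from highest to lowest: O > Cl > As > Bi > Li > K.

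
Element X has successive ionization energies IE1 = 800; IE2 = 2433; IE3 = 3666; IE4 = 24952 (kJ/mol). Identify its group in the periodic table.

Look for the largest jump between consecutive ionization energies: IE4/IE3 ≈ 6.8, far larger than any earlier ratio.
That jump marks the point where a core electron is being removed. So the atom has 3 valence electrons.
A main-group element with 3 valence electrons is in group 13.

Group 13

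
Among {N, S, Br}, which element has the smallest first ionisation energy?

N is in period 2, group 15; S is in period 3, group 16; Br is in period 4, group 17.
Across a period the outer electron is held more tightly (higher IE₁); down a group it sits in a higher shell, more shielded, and comes off more easily.
These sit on a diagonal, where the across-period and down-group effects partly cancel.
Br > S: period and group pull opposite ways; the across-period shift dominates (1140 vs 1000 kJ/mol).
N > Br: the two effects oppose for this pair; the down-group effect wins (1402 vs 1140 kJ/mol).
For reference (kJ/mol): N 1402, S 1000, Br 1140.
The smallest first ionisation energy among these belongs to S.

S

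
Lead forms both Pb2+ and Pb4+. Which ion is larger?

Both ions have Z = 82 protons, but Pb4+ has lost more electrons, so its remaining electrons feel a larger effective nuclear charge per electron and are pulled in more tightly.
Higher positive charge → smaller ion, so Pb2+ > Pb4+.

Pb2+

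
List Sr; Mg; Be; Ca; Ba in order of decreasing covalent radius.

Radius decreases left→right (rising Z_eff, same n) and increases top→bottom (higher n).
All are in group 2, so atomic radius increases down the group.
So from largest to smallest: Ba > Sr > Ca > Mg > Be.

Ba > Sr > Ca > Mg > Be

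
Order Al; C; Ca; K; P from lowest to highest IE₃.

Al, P, K, C, Ca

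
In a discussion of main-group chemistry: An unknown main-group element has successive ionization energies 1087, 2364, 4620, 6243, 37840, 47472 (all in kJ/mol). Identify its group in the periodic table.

Look for the largest jump between consecutive ionization energies: IE5/IE4 ≈ 6.1, far larger than any earlier ratio.
That jump marks the point where a core electron is being removed. So the atom has 4 valence electrons.
A main-group element with 4 valence electrons is in group 14.

Group 14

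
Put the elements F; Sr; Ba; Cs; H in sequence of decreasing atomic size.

Cs, Ba, Sr, F, H

Radius decreases left→right (rising Z_eff, same n) and increases top→bottom (higher n).
Here both period and group differ, so the two effects have to be weighed against each other.
F > H: period and group pull opposite ways; the down-group shift dominates (64 vs 32 pm).
Sr > F: relative to F, both the across-period and down-group shifts push Sr's atomic radius up.
Ba > Sr: they share group 2; the group trend gives Ba the larger value.
Cs > Ba: Cs lies to the left of Ba in period 6, so the across-period effect alone puts Cs larger.
For reference (pm): H 32, F 64, Sr 185, Cs 232, Ba 196.
So from largest to smallest: Cs > Ba > Sr > F > H.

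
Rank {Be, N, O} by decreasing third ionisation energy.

Consider each +2 ion: Be²⁺ is the bare [He] core; N²⁺ still has 3 valence electrons; O²⁺ still has 4 valence electrons.
Core electrons are held far more tightly than valence electrons, so Be tops the IE_3 order.
Valence configurations: N²⁺ [He]2s²2p¹, O²⁺ [He]2s²2p².
Tabulated IE_3 (kJ/mol): Be 14849, N 4578, O 5300.
Putting it together, IE_3: N < O < Be.

Be, O, N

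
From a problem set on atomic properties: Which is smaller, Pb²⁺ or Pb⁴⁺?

Both ions have Z = 82 protons, but Pb⁴⁺ has lost more electrons, so its remaining electrons feel a larger effective nuclear charge per electron and are pulled in more tightly.
Higher positive charge → smaller ion, so Pb²⁺ > Pb⁴⁺.

Pb⁴⁺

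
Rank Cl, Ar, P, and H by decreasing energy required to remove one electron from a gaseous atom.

Ar > H > Cl > P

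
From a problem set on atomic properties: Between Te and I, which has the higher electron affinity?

I

Te is in period 5, group 16; I is in period 5, group 17.
Electron affinity generally becomes more exothermic across a period toward the halogens and less exothermic down a group.
All lie in period 5, so electron affinity increases left to right.
So I has the higher electron affinity (I > Te).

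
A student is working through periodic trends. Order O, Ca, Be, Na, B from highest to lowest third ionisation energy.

Be > Na > O > Ca > B

Consider each +2 ion: O²⁺ still has 4 valence electrons; Ca²⁺ is the bare [Ar] core; Be²⁺ is the bare [He] core; Na²⁺ is already 1 electron into the core; B²⁺ still has 1 valence electron.
Usually core removal costs more than valence removal, but here the competition is close: a tightly held n=2 valence electron can cost more to remove than an n=3 core electron, so the actual values have to decide it.
Valence configurations: O²⁺ [He]2s²2p², B²⁺ [He]2s¹.
The numbers (kJ/mol): O 5300, Ca 4912, Be 14849, Na 6910, B 3660.
Hence IE_3: B < Ca < O < Na < Be.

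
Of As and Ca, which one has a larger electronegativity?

Ca is in period 4, group 2; As is in period 4, group 15.
Electronegativity increases across a period and decreases down a group, tracking effective nuclear charge and atomic size.
All lie in period 4, so electronegativity increases left to right.
So As has the larger electronegativity (As > Ca).

As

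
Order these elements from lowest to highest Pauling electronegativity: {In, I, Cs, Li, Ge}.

Cs < Li < In < Ge < I

Li is in period 2, group 1; Ge is in period 4, group 14; In is in period 5, group 13; I is in period 5, group 17; Cs is in period 6, group 1.
EN rises left→right (higher Z_eff, smaller atoms) and falls top→bottom (larger, more shielded atoms).
Here both period and group differ, so the two effects have to be weighed against each other.
Li > Cs: Li sits above Cs in group 1, so the down-group effect alone puts Li higher.
In > Li: the two effects oppose for this pair; the across-period effect wins (1.78 vs 0.98).
Ge > In: relative to In, both the across-period and down-group shifts push Ge's electronegativity up.
I > Ge: the two effects oppose for this pair; the across-period effect wins (2.66 vs 2.01).
For reference (Pauling): Li 0.98, Ge 2.01, In 1.78, I 2.66, Cs 0.79.
So from lowest to highest: Cs < Li < In < Ge < I.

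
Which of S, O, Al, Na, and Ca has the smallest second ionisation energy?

Ca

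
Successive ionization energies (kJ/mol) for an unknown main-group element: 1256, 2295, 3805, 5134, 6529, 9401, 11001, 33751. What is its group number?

Look for the largest jump between consecutive ionization energies: IE8/IE7 ≈ 3.1, far larger than any earlier ratio.
That jump marks the point where a core electron is being removed. So the atom has 7 valence electrons.
A main-group element with 7 valence electrons is in group 17.

Group 17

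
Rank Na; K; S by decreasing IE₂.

Na > K > S

Consider each +1 ion: Na⁺ is the bare [Ne] core; K⁺ is the bare [Ar] core; S⁺ still has 5 valence electrons.
Pulling an electron out of a noble-gas core costs far more than removing a remaining valence electron, so K and Na sit at the high end of IE_2.
Approximate IE_2 values (kJ/mol): Na 4562, K 3052, S 2252.
Hence IE_2: S < K < Na.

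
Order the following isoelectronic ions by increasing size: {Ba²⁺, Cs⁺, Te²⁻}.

All of these have 54 electrons, so size is governed by nuclear charge alone: the more protons, the stronger the pull on the same electron cloud, and the smaller the ion.
Nuclear charges: Ba²⁺ (Z=56), Cs⁺ (Z=55), Te²⁻ (Z=52).
Smallest to largest: Ba²⁺ < Cs⁺ < Te²⁻.

Ba²⁺ < Cs⁺ < Te²⁻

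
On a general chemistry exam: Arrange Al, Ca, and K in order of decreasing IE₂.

K > Al > Ca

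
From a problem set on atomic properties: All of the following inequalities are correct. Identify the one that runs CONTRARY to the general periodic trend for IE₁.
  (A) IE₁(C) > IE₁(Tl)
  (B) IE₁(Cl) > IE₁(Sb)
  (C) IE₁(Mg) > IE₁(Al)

(C)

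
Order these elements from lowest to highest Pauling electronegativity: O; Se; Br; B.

B < Se < Br < O

B is in period 2, group 13; O is in period 2, group 16; Se is in period 4, group 16; Br is in period 4, group 17.
Smaller atoms with higher effective nuclear charge are more electronegative.
Here both period and group differ, so the two effects have to be weighed against each other.
Se > B: the two effects oppose for this pair; the across-period effect wins (2.55 vs 2.04).
Br > Se: both are in period 4; the period trend gives Br the larger value.
O > Br: period and group pull opposite ways; the down-group shift dominates (3.44 vs 2.96).
For reference (Pauling): B 2.04, O 3.44, Se 2.55, Br 2.96.
So from lowest to highest: B < Se < Br < O.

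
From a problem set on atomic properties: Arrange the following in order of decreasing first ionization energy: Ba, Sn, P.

P > Sn > Ba

P is in period 3, group 15; Sn is in period 5, group 14; Ba is in period 6, group 2.
Across a period the outer electron is held more tightly (higher IE₁); down a group it sits in a higher shell, more shielded, and comes off more easily.
These span different periods and groups, so the two trends combine.
Sn > Ba: relative to Ba, both the across-period and down-group shifts push Sn's first ionization energy up.
P > Sn: relative to Sn, both the across-period and down-group shifts push P's first ionization energy up.
For reference (kJ/mol): P 1012, Sn 709, Ba 503.
So from highest to lowest: P > Sn > Ba.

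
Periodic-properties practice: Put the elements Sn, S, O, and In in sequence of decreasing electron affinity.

S, O, Sn, In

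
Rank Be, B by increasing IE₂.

Be < B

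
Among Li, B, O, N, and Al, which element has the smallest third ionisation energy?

Al

The third ionization energy removes an electron from the +2 ion. For each element: Li²⁺ is already 1 electron into the core; B²⁺ still has 1 valence electron; O²⁺ still has 4 valence electrons; N²⁺ still has 3 valence electrons; Al²⁺ still has 1 valence electron.
Breaking into a closed-shell core is much more expensive than removing a leftover valence electron — Li has the largest IE_3 here.
Valence configurations: B²⁺ [He]2s¹, O²⁺ [He]2s²2p², N²⁺ [He]2s²2p¹, Al²⁺ [Ne]3s¹.
Tabulated IE_3 (kJ/mol): Li 11815, B 3660, O 5300, N 4578, Al 2745.
Overall IE_3 order: Al < B < N < O < Li.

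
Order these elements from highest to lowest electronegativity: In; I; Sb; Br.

Br is in period 4, group 17; In is in period 5, group 13; Sb is in period 5, group 15; I is in period 5, group 17.
Atoms toward the upper right of the periodic table pull bonding electrons most strongly.
Here both period and group differ, so the two effects have to be weighed against each other.
Sb > In: both are in period 5; the period trend gives Sb the larger value.
I > Sb: I lies to the right of Sb in period 5, so the across-period effect alone puts I higher.
Br > I: they share group 17; the group trend gives Br the larger value.
Approximate values (Pauling): Br 2.96, In 1.78, Sb 2.05, I 2.66.
So from highest to lowest: Br > I > Sb > In.

Br > I > Sb > In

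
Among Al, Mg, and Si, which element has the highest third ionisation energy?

Mg

The third ionization energy removes an electron from the +2 ion. For each element: Al²⁺ still has 1 valence electron; Mg²⁺ is the bare [Ne] core; Si²⁺ still has 2 valence electrons.
Core electrons are held far more tightly than valence electrons, so Mg tops the IE_3 order.
Valence configurations: Al²⁺ [Ne]3s¹, Si²⁺ [Ne]3s².
The numbers (kJ/mol): Al 2745, Mg 7733, Si 3232.
Hence IE_3: Al < Si < Mg.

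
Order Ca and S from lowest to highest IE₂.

Ca < S

The second ionization energy removes an electron from the +1 ion. For each element: Ca⁺ still has 1 valence electron; S⁺ still has 5 valence electrons.
All are still removing valence electrons, so compare the +1 ions as you would atoms: IE_2 generally rises across a period (higher Z_eff) and falls down a group (larger shell), subject to the usual subshell exceptions.
Valence configurations: Ca⁺ [Ar]4s¹, S⁺ [Ne]3s²3p³.
Tabulated IE_2 (kJ/mol): Ca 1145, S 2252.
Hence IE_2: Ca < S.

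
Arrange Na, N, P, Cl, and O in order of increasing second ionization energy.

IE_2 is the cost of taking one more electron from the +1 cation: Na⁺ is the bare [Ne] core; N⁺ still has 4 valence electrons; P⁺ still has 4 valence electrons; Cl⁺ still has 6 valence electrons; O⁺ still has 5 valence electrons.
Pulling an electron out of a noble-gas core costs far more than removing a remaining valence electron, so Na sits at the high end of IE_2.
Valence configurations: N⁺ [He]2s²2p², P⁺ [Ne]3s²3p², Cl⁺ [Ne]3s²3p⁴, O⁺ [He]2s²2p³.
Approximate IE_2 values (kJ/mol): Na 4562, N 2856, P 1907, Cl 2298, O 3388.
So the second ionization energies run P < Cl < N < O < Na.

P, Cl, N, O, Na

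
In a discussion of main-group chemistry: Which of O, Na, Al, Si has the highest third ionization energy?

The third ionization energy removes an electron from the +2 ion. For each element: O²⁺ still has 4 valence electrons; Na²⁺ is already 1 electron into the core; Al²⁺ still has 1 valence electron; Si²⁺ still has 2 valence electrons.
Breaking into a closed-shell core is much more expensive than removing a leftover valence electron — Na has the largest IE_3 here.
Valence configurations: O²⁺ [He]2s²2p², Al²⁺ [Ne]3s¹, Si²⁺ [Ne]3s².
The numbers (kJ/mol): O 5300, Na 6910, Al 2745, Si 3232.
So the third ionization energies run Al < Si < O < Na.

Na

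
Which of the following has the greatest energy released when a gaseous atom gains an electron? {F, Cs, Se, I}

F

F is in period 2, group 17; Se is in period 4, group 16; I is in period 5, group 17; Cs is in period 6, group 1.
EA tends to increase across a period and decrease down a group, though the pattern is less regular than for IE or radius.
Here both period and group differ, so the two effects have to be weighed against each other.
Se > Cs: relative to Cs, both the across-period and down-group shifts push Se's electron affinity up.
I > Se: the two effects oppose for this pair; the across-period effect wins (295 vs 195 kJ/mol).
F > I: F sits above I in group 17, so the down-group effect alone puts F higher.
Approximate values (kJ/mol): F 328, Se 195, I 295, Cs 46.
The greatest energy released when a gaseous atom gains an electron among these belongs to F.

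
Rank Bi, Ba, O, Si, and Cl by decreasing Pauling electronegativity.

O > Cl > Bi > Si > Ba

EN rises left→right (higher Z_eff, smaller atoms) and falls top→bottom (larger, more shielded atoms).
Neither a single period nor a single group — weigh both effects.
Si > Ba: relative to Ba, both the across-period and down-group shifts push Si's electronegativity up.
Bi > Si: the two effects oppose for this pair; the across-period effect wins (2.02 vs 1.90).
Cl > Bi: both effects reinforce here, so Cl is clearly the higher of the two.
O > Cl: period and group pull opposite ways; the down-group shift dominates (3.44 vs 3.16).
Approximate values (Pauling): O 3.44, Si 1.90, Cl 3.16, Ba 0.89, Bi 2.02.
So from highest to lowest: O > Cl > Bi > Si > Ba.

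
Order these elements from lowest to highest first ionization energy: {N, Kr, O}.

O < Kr < N

N is in period 2, group 15; O is in period 2, group 16; Kr is in period 4, group 18.
First ionization energy rises across a period (greater Z_eff holds electrons more tightly) and falls down a group (valence electrons are farther from the nucleus).
These span different periods and groups, so the two trends combine.
Kr > O: the two effects oppose for this pair; the across-period effect wins (1351 vs 1314 kJ/mol).
N > Kr: the two effects oppose for this pair; the down-group effect wins (1402 vs 1351 kJ/mol).
Note the exception: N has a higher first ionization energy than O, contrary to the simple trend — pairing an electron in O's 2p⁴ costs repulsion energy, so O ionizes more easily than half-filled N (2p³).
Approximate values (kJ/mol): N 1402, O 1314, Kr 1351.
So from lowest to highest: O < Kr < N.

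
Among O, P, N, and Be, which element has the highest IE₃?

The third ionization energy removes an electron from the +2 ion. For each element: O²⁺ still has 4 valence electrons; P²⁺ still has 3 valence electrons; N²⁺ still has 3 valence electrons; Be²⁺ is the bare [He] core.
Breaking into a closed-shell core is much more expensive than removing a leftover valence electron — Be has the largest IE_3 here.
Valence configurations: O²⁺ [He]2s²2p², P²⁺ [Ne]3s²3p¹, N²⁺ [He]2s²2p¹.
Approximate IE_3 values (kJ/mol): O 5300, P 2914, N 4578, Be 14849.
Hence IE_3: P < N < O < Be.

Be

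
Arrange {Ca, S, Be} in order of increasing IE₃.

S, Ca, Be

Consider each +2 ion: Ca²⁺ is the bare [Ar] core; S²⁺ still has 4 valence electrons; Be²⁺ is the bare [He] core.
Core electrons are held far more tightly than valence electrons, so Ca and Be top the IE_3 order.
The numbers (kJ/mol): Ca 4912, S 3357, Be 14849.
Hence IE_3: S < Ca < Be.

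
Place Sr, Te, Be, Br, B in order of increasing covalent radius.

B < Be < Br < Te < Sr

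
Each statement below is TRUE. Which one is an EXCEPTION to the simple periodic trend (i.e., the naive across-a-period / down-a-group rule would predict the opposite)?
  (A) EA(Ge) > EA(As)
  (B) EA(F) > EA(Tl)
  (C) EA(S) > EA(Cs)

The general trend: electron affinity increases across a period and decreases down a group.
(A) Ge (period 4, group 14) vs As (period 4, group 15): the stated order contradicts the simple trend.
(B) F (period 2, group 17) vs Tl (period 6, group 13): the stated order agrees with the simple trend.
(C) S (period 3, group 16) vs Cs (period 6, group 1): the stated order agrees with the simple trend.
The exception is (A): adding an electron to As's half-filled 4p³ is unfavourable, so Ge (4p²) has the more exothermic EA.

(A)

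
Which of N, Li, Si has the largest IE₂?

Li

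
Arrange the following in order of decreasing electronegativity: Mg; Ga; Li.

Ga > Mg > Li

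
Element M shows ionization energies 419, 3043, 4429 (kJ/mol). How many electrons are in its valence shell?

1

Look for the largest jump between consecutive ionization energies: IE2/IE1 ≈ 7.3, far larger than any earlier ratio.
That jump marks the point where a core electron is being removed. So the atom has 1 valence electron.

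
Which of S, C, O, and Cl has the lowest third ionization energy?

S

IE_3 is the cost of taking one more electron from the +2 cation: S²⁺ still has 4 valence electrons; C²⁺ still has 2 valence electrons; O²⁺ still has 4 valence electrons; Cl²⁺ still has 5 valence electrons.
All are still removing valence electrons, so compare the +2 ions as you would atoms: IE_3 generally rises across a period (higher Z_eff) and falls down a group (larger shell), subject to the usual subshell exceptions.
Valence configurations: S²⁺ [Ne]3s²3p², C²⁺ [He]2s², O²⁺ [He]2s²2p², Cl²⁺ [Ne]3s²3p³.
Tabulated IE_3 (kJ/mol): S 3357, C 4620, O 5300, Cl 3822.
So the third ionization energies run S < Cl < C < O.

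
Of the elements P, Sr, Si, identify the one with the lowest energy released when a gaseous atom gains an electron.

Si is in period 3, group 14; P is in period 3, group 15; Sr is in period 5, group 2.
Electron affinity generally becomes more exothermic across a period toward the halogens and less exothermic down a group.
Here both period and group differ, so the two effects have to be weighed against each other.
P > Sr: both effects reinforce here, so P is clearly the higher of the two.
Si > P: this pair runs against the simple trend — see the exception note.
Note the exception: Si has a higher electron affinity than P, contrary to the simple trend — adding an electron to P's half-filled 3p³ is unfavourable, so Si (3p²) has the more exothermic EA.
Approximate values (kJ/mol): Si 134, P 72, Sr 5.
The lowest energy released when a gaseous atom gains an electron among these belongs to Sr.

Sr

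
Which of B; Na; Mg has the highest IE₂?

Na

Consider each +1 ion: B⁺ still has 2 valence electrons; Na⁺ is the bare [Ne] core; Mg⁺ still has 1 valence electron.
Core electrons are held far more tightly than valence electrons, so Na tops the IE_2 order.
Valence configurations: B⁺ [He]2s², Mg⁺ [Ne]3s¹.
Approximate IE_2 values (kJ/mol): B 2427, Na 4562, Mg 1451.
Hence IE_2: Mg < B < Na.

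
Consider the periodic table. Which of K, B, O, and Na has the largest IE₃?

The third ionization energy removes an electron from the +2 ion. For each element: K²⁺ is already 1 electron into the core; B²⁺ still has 1 valence electron; O²⁺ still has 4 valence electrons; Na²⁺ is already 1 electron into the core.
Usually core removal costs more than valence removal, but here the competition is close: a tightly held n=2 valence electron can cost more to remove than an n=3 core electron, so the actual values have to decide it.
Valence configurations: B²⁺ [He]2s¹, O²⁺ [He]2s²2p².
Tabulated IE_3 (kJ/mol): K 4420, B 3660, O 5300, Na 6910.
So the third ionization energies run B < K < O < Na.

Na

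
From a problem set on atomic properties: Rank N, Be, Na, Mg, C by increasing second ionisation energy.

Mg, Be, C, N, Na

Consider each +1 ion: N⁺ still has 4 valence electrons; Be⁺ still has 1 valence electron; Na⁺ is the bare [Ne] core; Mg⁺ still has 1 valence electron; C⁺ still has 3 valence electrons.
Pulling an electron out of a noble-gas core costs far more than removing a remaining valence electron, so Na sits at the high end of IE_2.
Valence configurations: N⁺ [He]2s²2p², Be⁺ [He]2s¹, Mg⁺ [Ne]3s¹, C⁺ [He]2s²2p¹.
Approximate IE_2 values (kJ/mol): N 2856, Be 1757, Na 4562, Mg 1451, C 2353.
Putting it together, IE_2: Mg < Be < C < N < Na.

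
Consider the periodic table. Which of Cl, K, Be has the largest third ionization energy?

Consider each +2 ion: Cl²⁺ still has 5 valence electrons; K²⁺ is already 1 electron into the core; Be²⁺ is the bare [He] core.
Pulling an electron out of a noble-gas core costs far more than removing a remaining valence electron, so K and Be sit at the high end of IE_3.
Approximate IE_3 values (kJ/mol): Cl 3822, K 4420, Be 14849.
Putting it together, IE_3: Cl < K < Be.

Be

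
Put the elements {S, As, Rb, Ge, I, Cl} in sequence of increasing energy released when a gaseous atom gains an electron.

Rb, As, Ge, S, I, Cl

S is in period 3, group 16; Cl is in period 3, group 17; Ge is in period 4, group 14; As is in period 4, group 15; Rb is in period 5, group 1; I is in period 5, group 17.
Atoms with high Z_eff and room in the valence shell (especially the halogens) have the most exothermic electron affinities.
Neither a single period nor a single group — weigh both effects.
As > Rb: relative to Rb, both the across-period and down-group shifts push As's electron affinity up.
Ge > As: this pair runs against the simple trend — see the exception note.
S > Ge: both effects reinforce here, so S is clearly the higher of the two.
I > S: the two effects oppose for this pair; the across-period effect wins (295 vs 200 kJ/mol).
Cl > I: they share group 17; the group trend gives Cl the larger value.
Note the exception: Ge has a higher electron affinity than As, contrary to the simple trend — adding an electron to As's half-filled 4p³ is unfavourable, so Ge (4p²) has the more exothermic EA.
Tabulated electron affinity (kJ/mol): S 200, Cl 349, Ge 119, As 78, Rb 47, I 295.
So from lowest to highest: Rb < As < Ge < S < I < Cl.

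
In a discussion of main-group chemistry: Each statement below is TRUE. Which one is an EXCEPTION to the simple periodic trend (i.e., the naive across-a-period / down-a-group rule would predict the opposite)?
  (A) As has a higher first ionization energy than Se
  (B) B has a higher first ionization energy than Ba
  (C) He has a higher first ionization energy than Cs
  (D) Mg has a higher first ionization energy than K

(A)

The general trend: first ionization energy increases across a period and decreases down a group.
(A) As (period 4, group 15) vs Se (period 4, group 16): the stated order contradicts the simple trend.
(B) B (period 2, group 13) vs Ba (period 6, group 2): the stated order agrees with the simple trend.
(C) He (period 1, group 18) vs Cs (period 6, group 1): the stated order agrees with the simple trend.
(D) Mg (period 3, group 2) vs K (period 4, group 1): the stated order agrees with the simple trend.
The exception is (A): Se (4p⁴) ionizes more easily than half-filled As (4p³).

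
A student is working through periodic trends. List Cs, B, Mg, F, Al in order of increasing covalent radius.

Moving right in a period, electrons are added to the same shell under a stronger nuclear pull, so atoms get smaller; moving down, a new shell is opened and atoms get larger.
Neither a single period nor a single group — weigh both effects.
B > F: both are in period 2; the period trend gives B the larger value.
Al > B: Al sits below B in group 13, so the down-group effect alone puts Al larger.
Mg > Al: Mg lies to the left of Al in period 3, so the across-period effect alone puts Mg larger.
Cs > Mg: both effects reinforce here, so Cs is clearly the larger of the two.
Approximate values (pm): B 85, F 64, Mg 139, Al 126, Cs 232.
So from smallest to largest: F < B < Al < Mg < Cs.

F < B < Al < Mg < Cs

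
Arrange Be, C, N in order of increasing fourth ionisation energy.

C, N, Be

Consider each +3 ion: Be³⁺ is already 1 electron into the core; C³⁺ still has 1 valence electron; N³⁺ still has 2 valence electrons.
Breaking into a closed-shell core is much more expensive than removing a leftover valence electron — Be has the largest IE_4 here.
Valence configurations: C³⁺ [He]2s¹, N³⁺ [He]2s².
Tabulated IE_4 (kJ/mol): Be 21007, C 6223, N 7475.
Hence IE_4: C < N < Be.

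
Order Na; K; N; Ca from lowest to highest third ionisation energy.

K < N < Ca < Na

The third ionization energy removes an electron from the +2 ion. For each element: Na²⁺ is already 1 electron into the core; K²⁺ is already 1 electron into the core; N²⁺ still has 3 valence electrons; Ca²⁺ is the bare [Ar] core.
Usually core removal costs more than valence removal, but here the competition is close: a tightly held n=2 valence electron can cost more to remove than an n=3 core electron, so the actual values have to decide it.
Tabulated IE_3 (kJ/mol): Na 6910, K 4420, N 4578, Ca 4912.
Overall IE_3 order: K < N < Ca < Na.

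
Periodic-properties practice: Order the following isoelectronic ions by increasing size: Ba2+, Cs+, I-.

All of these have 54 electrons, so size is governed by nuclear charge alone: the more protons, the stronger the pull on the same electron cloud, and the smaller the ion.
Nuclear charges: Ba2+ (Z=56), Cs+ (Z=55), I- (Z=53).
Smallest to largest: Ba2+ < Cs+ < I-.

Ba2+ < Cs+ < I-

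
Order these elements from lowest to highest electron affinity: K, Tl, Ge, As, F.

F is in period 2, group 17; K is in period 4, group 1; Ge is in period 4, group 14; As is in period 4, group 15; Tl is in period 6, group 13.
EA tends to increase across a period and decrease down a group, though the pattern is less regular than for IE or radius.
Here both period and group differ, so the two effects have to be weighed against each other.
K > Tl: the two effects oppose for this pair; the down-group effect wins (48 vs 19 kJ/mol).
As > K: both are in period 4; the period trend gives As the larger value.
Ge > As: this pair runs against the simple trend — see the exception note.
F > Ge: relative to Ge, both the across-period and down-group shifts push F's electron affinity up.
Note the exception: Ge has a higher electron affinity than As, contrary to the simple trend — adding an electron to As's half-filled 4p³ is unfavourable, so Ge (4p²) has the more exothermic EA.
Approximate values (kJ/mol): F 328, K 48, Ge 119, As 78, Tl 19.
So from lowest to highest: Tl < K < As < Ge < F.

Tl, K, As, Ge, F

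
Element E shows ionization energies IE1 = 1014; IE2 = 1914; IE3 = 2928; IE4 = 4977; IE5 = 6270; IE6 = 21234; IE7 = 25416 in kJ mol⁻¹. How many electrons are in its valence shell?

5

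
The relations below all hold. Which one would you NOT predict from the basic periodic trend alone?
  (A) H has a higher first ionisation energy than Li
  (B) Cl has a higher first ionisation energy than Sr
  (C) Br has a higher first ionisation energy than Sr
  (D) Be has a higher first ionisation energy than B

The general trend: first ionisation energy increases across a period and decreases down a group.
(A) H (period 1, group 1) vs Li (period 2, group 1): the stated order agrees with the simple trend.
(B) Cl (period 3, group 17) vs Sr (period 5, group 2): the stated order agrees with the simple trend.
(C) Br (period 4, group 17) vs Sr (period 5, group 2): the stated order agrees with the simple trend.
(D) Be (period 2, group 2) vs B (period 2, group 13): the stated order contradicts the simple trend.
The exception is (D): removing B's lone 2p electron is easier than breaking Be's filled 2s².

(D)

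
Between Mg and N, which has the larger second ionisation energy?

IE_2 is the cost of taking one more electron from the +1 cation: Mg⁺ still has 1 valence electron; N⁺ still has 4 valence electrons.
All are still removing valence electrons, so compare the +1 ions as you would atoms: IE_2 generally rises across a period (higher Z_eff) and falls down a group (larger shell), subject to the usual subshell exceptions.
Valence configurations: Mg⁺ [Ne]3s¹, N⁺ [He]2s²2p².
Approximate IE_2 values (kJ/mol): Mg 1451, N 2856.
Overall IE_2 order: Mg < N.

N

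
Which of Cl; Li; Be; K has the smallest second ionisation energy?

Consider each +1 ion: Cl⁺ still has 6 valence electrons; Li⁺ is the bare [He] core; Be⁺ still has 1 valence electron; K⁺ is the bare [Ar] core.
Breaking into a closed-shell core is much more expensive than removing a leftover valence electron — K and Li have the largest IE_2 here.
Valence configurations: Cl⁺ [Ne]3s²3p⁴, Be⁺ [He]2s¹.
Tabulated IE_2 (kJ/mol): Cl 2298, Li 7298, Be 1757, K 3052.
Putting it together, IE_2: Be < Cl < K < Li.

Be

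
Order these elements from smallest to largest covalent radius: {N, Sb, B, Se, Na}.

Across a period the added protons contract the valence shell; down a group each new principal shell makes the atom larger.
Neither a single period nor a single group — weigh both effects.
B > N: B lies to the left of N in period 2, so the across-period effect alone puts B larger.
Se > B: period and group pull opposite ways; the down-group shift dominates (116 vs 85 pm).
Sb > Se: relative to Se, both the across-period and down-group shifts push Sb's atomic radius up.
Na > Sb: period and group pull opposite ways; the across-period shift dominates (155 vs 140 pm).
Approximate values (pm): B 85, N 71, Na 155, Se 116, Sb 140.
So from smallest to largest: N < B < Se < Sb < Na.

N < B < Se < Sb < Na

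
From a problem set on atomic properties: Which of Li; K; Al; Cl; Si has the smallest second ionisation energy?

The second ionization energy removes an electron from the +1 ion. For each element: Li⁺ is the bare [He] core; K⁺ is the bare [Ar] core; Al⁺ still has 2 valence electrons; Cl⁺ still has 6 valence electrons; Si⁺ still has 3 valence electrons.
Breaking into a closed-shell core is much more expensive than removing a leftover valence electron — K and Li have the largest IE_2 here.
Valence configurations: Al⁺ [Ne]3s², Cl⁺ [Ne]3s²3p⁴, Si⁺ [Ne]3s²3p¹.
Si⁺ loses a lone 3p electron whereas Al⁺ must break into a filled 3s² pair, so IE_2(Al) > IE_2(Si) even though Si has the higher nuclear charge.
The numbers (kJ/mol): Li 7298, K 3052, Al 1817, Cl 2298, Si 1577.
Hence IE_2: Si < Al < Cl < K < Li.

Si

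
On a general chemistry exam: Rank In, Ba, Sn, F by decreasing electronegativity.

F is in period 2, group 17; In is in period 5, group 13; Sn is in period 5, group 14; Ba is in period 6, group 2.
Smaller atoms with higher effective nuclear charge are more electronegative.
These span different periods and groups, so the two trends combine.
In > Ba: both effects reinforce here, so In is clearly the higher of the two.
Sn > In: both are in period 5; the period trend gives Sn the larger value.
F > Sn: both effects reinforce here, so F is clearly the higher of the two.
Tabulated electronegativity (Pauling): F 3.98, In 1.78, Sn 1.96, Ba 0.89.
So from highest to lowest: F > Sn > In > Ba.

F, Sn, In, Ba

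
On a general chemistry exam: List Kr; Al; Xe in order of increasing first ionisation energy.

First ionization energy rises across a period (greater Z_eff holds electrons more tightly) and falls down a group (valence electrons are farther from the nucleus).
Here both period and group differ, so the two effects have to be weighed against each other.
Xe > Al: period and group pull opposite ways; the across-period shift dominates (1170 vs 578 kJ/mol).
Kr > Xe: Kr sits above Xe in group 18, so the down-group effect alone puts Kr higher.
Tabulated first ionization energy (kJ/mol): Al 578, Kr 1351, Xe 1170.
So from lowest to highest: Al < Xe < Kr.

Al < Xe < Kr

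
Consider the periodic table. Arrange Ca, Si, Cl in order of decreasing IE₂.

The second ionization energy removes an electron from the +1 ion. For each element: Ca⁺ still has 1 valence electron; Si⁺ still has 3 valence electrons; Cl⁺ still has 6 valence electrons.
All are still removing valence electrons, so compare the +1 ions as you would atoms: IE_2 generally rises across a period (higher Z_eff) and falls down a group (larger shell), subject to the usual subshell exceptions.
Valence configurations: Ca⁺ [Ar]4s¹, Si⁺ [Ne]3s²3p¹, Cl⁺ [Ne]3s²3p⁴.
Tabulated IE_2 (kJ/mol): Ca 1145, Si 1577, Cl 2298.
Hence IE_2: Ca < Si < Cl.

Cl, Si, Ca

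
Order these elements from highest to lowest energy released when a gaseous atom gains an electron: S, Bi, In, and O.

S > O > Bi > In

O is in period 2, group 16; S is in period 3, group 16; In is in period 5, group 13; Bi is in period 6, group 15.
EA tends to increase across a period and decrease down a group, though the pattern is less regular than for IE or radius.
Neither a single period nor a single group — weigh both effects.
Bi > In: the two effects oppose for this pair; the across-period effect wins (91 vs 29 kJ/mol).
O > Bi: relative to Bi, both the across-period and down-group shifts push O's electron affinity up.
S > O: this pair runs against the simple trend — see the exception note.
Note the exception: S has a higher electron affinity than O, contrary to the simple trend — the compact 2p subshell of O repels the added electron more than S's larger 3p does.
For reference (kJ/mol): O 141, S 200, In 29, Bi 91.
So from highest to lowest: S > O > Bi > In.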